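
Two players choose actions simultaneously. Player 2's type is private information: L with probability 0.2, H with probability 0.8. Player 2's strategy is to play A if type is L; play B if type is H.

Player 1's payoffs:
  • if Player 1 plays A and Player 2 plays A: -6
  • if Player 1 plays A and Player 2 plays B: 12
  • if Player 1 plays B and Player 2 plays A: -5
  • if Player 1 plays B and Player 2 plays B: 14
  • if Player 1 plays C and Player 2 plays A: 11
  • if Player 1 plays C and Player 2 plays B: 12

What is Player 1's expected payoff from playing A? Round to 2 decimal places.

8.40

E[A] = 0.2·(-6) + 0.8·12 = (-1.2) + 9.6 = 8.4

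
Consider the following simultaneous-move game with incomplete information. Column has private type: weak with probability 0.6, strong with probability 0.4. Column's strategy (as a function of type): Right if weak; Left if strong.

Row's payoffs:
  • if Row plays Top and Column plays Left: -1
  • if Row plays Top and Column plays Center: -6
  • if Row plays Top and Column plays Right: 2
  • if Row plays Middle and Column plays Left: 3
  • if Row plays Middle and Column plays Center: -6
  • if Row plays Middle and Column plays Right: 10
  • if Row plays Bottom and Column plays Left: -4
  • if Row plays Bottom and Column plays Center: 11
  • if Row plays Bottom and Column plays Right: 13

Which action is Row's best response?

Compute Row's expected payoff for each action, taking the expectation over Column's type.
E[Top] = 0.6·(2) + 0.4·(-1) = 0.8
E[Middle] = 0.6·(10) + 0.4·(3) = 7.2
E[Bottom] = 0.6·(13) + 0.4·(-4) = 6.2
Best response: Middle (7.2 is the largest).

Middle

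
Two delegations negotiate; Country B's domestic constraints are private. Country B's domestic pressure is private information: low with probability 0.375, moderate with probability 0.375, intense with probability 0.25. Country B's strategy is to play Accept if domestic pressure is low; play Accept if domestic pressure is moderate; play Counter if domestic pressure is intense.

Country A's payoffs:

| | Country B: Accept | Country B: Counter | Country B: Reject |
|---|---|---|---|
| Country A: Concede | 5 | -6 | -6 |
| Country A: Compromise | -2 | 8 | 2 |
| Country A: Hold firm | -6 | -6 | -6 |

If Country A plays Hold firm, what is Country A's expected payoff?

E[Hold firm] = 0.375·(-6) + 0.375·(-6) + 0.25·(-6) = (-2.25) + (-2.25) + (-1.5) = -6

-6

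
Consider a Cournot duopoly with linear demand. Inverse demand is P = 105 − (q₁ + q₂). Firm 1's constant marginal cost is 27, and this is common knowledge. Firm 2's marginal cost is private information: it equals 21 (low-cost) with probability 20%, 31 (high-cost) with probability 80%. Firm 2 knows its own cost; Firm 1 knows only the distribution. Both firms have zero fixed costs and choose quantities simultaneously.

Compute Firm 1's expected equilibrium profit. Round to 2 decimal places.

Firm 2 with cost c maximizes (105 − (q₁+q₂) − c)·q₂, giving q₂(c) = (105 − c − q₁)/2.
E[c₂] = 0.2·21 + 0.8·31 = 29
Firm 1's FOC against E[q₂] yields q₁ = (105 − 2·27 + E[c₂])/3 = (105 − 54 + 29)/3 = 26.6667.
E[P] = 105 − (q₁ + E[q₂]) = 53.6667; Firm 1's expected profit = (E[P] − 27)·q₁ = (53.6667 − 27)·26.6667 = 711.111.

711.11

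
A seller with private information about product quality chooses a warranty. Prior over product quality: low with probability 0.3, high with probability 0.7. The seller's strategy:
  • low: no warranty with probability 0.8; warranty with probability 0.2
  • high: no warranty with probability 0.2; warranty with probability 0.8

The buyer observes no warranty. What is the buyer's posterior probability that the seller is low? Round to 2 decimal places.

0.63

P(no warranty) = 0.3·0.8 + 0.7·0.2 = 0.38
P(low | no warranty) = (0.3·0.8) / 0.38 = 0.24 / 0.38 = 0.631579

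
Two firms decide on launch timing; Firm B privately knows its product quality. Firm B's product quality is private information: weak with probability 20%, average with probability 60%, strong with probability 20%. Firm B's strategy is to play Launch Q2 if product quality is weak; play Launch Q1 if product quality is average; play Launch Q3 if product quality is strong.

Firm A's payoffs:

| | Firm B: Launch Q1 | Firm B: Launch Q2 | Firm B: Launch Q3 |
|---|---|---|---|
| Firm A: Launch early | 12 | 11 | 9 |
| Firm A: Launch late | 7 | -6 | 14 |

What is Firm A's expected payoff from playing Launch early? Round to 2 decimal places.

E[Launch early] = 0.2·11 + 0.6·12 + 0.2·9 = 2.2 + 7.2 + 1.8 = 11.2

11.20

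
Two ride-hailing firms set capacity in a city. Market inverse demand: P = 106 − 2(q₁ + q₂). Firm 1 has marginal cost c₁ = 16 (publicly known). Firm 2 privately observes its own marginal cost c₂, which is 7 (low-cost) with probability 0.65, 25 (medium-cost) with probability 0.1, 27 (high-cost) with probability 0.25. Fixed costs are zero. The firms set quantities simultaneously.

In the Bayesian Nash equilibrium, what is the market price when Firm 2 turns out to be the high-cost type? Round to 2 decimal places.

51.87

Each type of Firm 2 best-responds to q₁; Firm 1 best-responds to the expected q₂ over Firm 2's types.
Firm 2 with cost c maximizes (106 − 2(q₁+q₂) − c)·q₂, giving q₂(c) = (106 − c − 2q₁)/4.
E[c₂] = 0.65·7 + 0.1·25 + 0.25·27 = 13.8
Firm 1's FOC against E[q₂] yields q₁ = (106 − 2·16 + E[c₂])/6 = (106 − 32 + 13.8)/6 = 14.6333.
q₂(high-cost) = 12.4333, so P = 106 − 2·(14.6333 + 12.4333) = 51.8667.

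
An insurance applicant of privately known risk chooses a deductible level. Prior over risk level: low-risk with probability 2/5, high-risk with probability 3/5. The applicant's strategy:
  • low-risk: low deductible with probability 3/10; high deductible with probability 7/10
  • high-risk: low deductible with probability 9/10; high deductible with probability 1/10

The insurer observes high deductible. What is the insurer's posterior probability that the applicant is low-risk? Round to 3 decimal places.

P(high deductible) = (2/5)·(7/10) + (3/5)·(1/10) = 17/50
P(low-risk | high deductible) = ((2/5)·(7/10)) / (17/50) = (7/25) / (17/50) = 14/17

0.824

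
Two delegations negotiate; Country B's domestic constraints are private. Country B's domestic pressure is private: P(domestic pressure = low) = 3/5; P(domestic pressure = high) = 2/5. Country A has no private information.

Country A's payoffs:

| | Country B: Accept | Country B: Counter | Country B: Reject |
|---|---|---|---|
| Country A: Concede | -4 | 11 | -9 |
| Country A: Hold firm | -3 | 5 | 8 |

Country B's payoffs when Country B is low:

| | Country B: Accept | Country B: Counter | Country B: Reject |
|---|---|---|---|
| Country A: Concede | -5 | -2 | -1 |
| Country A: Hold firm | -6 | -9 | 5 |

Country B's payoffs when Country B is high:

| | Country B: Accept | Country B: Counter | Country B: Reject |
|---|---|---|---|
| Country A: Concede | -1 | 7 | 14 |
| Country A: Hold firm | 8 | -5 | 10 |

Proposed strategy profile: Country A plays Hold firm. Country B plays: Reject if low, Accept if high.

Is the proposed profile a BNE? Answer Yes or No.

Country A plays Hold firm: E[Hold firm] = 3/5·(8) + 2/5·(-3) = 18/5; E[Concede] = -7. Best-responding. ✓
Country B (domestic pressure low), facing Hold firm: Accept gives -6, Counter gives -9, Reject gives 5. Proposed Reject is best. ✓
Country B (domestic pressure high), facing Hold firm: Accept gives 8, Counter gives -5, Reject gives 10. Proposed Accept is not best — profitable deviation exists. ✗

No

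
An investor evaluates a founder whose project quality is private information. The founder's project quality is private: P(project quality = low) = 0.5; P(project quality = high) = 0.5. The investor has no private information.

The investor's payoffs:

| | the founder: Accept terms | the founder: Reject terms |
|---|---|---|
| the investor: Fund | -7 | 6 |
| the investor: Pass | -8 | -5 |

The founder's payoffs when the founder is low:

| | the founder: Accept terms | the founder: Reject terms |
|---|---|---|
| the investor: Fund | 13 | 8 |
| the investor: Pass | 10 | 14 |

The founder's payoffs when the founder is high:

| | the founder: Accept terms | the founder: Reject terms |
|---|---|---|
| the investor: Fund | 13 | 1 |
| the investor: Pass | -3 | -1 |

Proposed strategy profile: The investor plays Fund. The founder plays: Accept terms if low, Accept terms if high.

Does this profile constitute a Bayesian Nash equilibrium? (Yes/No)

Yes

The investor plays Fund: E[Fund] = 0.5·(-7) + 0.5·(-7) = -7; E[Pass] = -8. Best-responding. ✓
The founder (project quality low), facing Fund: Accept terms gives 13, Reject terms gives 8. Proposed Accept terms is best. ✓
The founder (project quality high), facing Fund: Accept terms gives 13, Reject terms gives 1. Proposed Accept terms is best. ✓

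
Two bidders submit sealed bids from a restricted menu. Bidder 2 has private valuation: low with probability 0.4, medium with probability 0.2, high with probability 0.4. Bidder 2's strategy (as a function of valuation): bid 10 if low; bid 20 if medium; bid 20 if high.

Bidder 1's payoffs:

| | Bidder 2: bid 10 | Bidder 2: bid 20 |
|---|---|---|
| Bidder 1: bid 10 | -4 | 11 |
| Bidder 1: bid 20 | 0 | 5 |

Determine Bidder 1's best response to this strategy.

bid 10

Compute Bidder 1's expected payoff for each action, taking the expectation over Bidder 2's type.
E[bid 10] = 0.4·(-4) + 0.2·(11) + 0.4·(11) = 5
E[bid 20] = 0.4·(0) + 0.2·(5) + 0.4·(5) = 3
Best response: bid 10 (5 is the largest).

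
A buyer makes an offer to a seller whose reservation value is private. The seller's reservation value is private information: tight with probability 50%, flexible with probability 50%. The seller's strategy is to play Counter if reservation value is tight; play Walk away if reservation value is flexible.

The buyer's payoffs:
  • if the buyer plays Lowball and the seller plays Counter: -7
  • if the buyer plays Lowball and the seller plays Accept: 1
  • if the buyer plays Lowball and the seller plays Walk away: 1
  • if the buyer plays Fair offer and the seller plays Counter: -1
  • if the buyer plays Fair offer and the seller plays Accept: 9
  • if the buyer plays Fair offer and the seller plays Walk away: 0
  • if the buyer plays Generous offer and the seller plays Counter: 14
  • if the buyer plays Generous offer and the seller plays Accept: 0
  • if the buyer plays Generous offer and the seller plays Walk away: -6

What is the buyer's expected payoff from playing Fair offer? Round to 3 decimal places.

E[Fair offer] = 0.5·(-1) + 0.5·0 = (-0.5) + 0 = -0.5

-0.500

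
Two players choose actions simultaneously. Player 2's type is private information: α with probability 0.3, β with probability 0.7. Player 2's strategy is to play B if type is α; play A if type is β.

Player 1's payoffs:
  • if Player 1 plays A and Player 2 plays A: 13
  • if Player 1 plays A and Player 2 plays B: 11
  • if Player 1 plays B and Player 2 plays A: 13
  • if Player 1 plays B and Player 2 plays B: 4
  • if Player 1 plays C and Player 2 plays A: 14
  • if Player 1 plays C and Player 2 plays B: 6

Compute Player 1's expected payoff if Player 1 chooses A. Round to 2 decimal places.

E[A] = 0.3·11 + 0.7·13 = 3.3 + 9.1 = 12.4

12.40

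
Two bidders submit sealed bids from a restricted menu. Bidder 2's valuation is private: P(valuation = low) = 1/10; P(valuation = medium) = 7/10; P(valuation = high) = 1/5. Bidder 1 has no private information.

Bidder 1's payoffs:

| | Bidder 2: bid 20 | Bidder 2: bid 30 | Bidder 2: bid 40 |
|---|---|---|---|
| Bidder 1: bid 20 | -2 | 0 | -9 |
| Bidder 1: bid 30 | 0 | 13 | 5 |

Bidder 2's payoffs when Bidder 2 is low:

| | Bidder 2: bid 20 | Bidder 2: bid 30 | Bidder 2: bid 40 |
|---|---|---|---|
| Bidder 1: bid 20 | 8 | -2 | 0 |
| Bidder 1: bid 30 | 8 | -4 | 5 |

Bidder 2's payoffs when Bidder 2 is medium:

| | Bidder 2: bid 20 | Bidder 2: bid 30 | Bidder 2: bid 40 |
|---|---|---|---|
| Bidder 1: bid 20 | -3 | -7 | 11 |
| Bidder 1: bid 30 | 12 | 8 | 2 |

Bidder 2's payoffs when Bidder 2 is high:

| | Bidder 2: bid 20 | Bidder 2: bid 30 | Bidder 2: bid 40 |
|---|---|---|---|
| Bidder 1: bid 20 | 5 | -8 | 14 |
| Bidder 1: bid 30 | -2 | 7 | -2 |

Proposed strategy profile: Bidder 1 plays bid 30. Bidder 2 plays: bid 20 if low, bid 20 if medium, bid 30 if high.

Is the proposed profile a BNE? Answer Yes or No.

Bidder 1 plays bid 30: E[bid 30] = 1/10·(0) + 7/10·(0) + 1/5·(13) = 13/5; E[bid 20] = -8/5. Best-responding. ✓
Bidder 2 (valuation low), facing bid 30: bid 20 gives 8, bid 30 gives -4, bid 40 gives 5. Proposed bid 20 is best. ✓
Bidder 2 (valuation medium), facing bid 30: bid 20 gives 12, bid 30 gives 8, bid 40 gives 2. Proposed bid 20 is best. ✓
Bidder 2 (valuation high), facing bid 30: bid 20 gives -2, bid 30 gives 7, bid 40 gives -2. Proposed bid 30 is best. ✓

Yes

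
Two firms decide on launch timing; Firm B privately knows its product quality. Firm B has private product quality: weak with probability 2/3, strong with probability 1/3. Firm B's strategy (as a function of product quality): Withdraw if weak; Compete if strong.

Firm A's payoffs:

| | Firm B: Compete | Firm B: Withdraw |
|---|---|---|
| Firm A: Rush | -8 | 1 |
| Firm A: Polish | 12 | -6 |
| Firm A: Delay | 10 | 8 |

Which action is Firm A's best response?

E[Rush] = 2/3·(1) + 1/3·(-8) = -2
E[Polish] = 2/3·(-6) + 1/3·(12) = 0
E[Delay] = 2/3·(8) + 1/3·(10) = 26/3
Best response: Delay (26/3 is the largest).

Delay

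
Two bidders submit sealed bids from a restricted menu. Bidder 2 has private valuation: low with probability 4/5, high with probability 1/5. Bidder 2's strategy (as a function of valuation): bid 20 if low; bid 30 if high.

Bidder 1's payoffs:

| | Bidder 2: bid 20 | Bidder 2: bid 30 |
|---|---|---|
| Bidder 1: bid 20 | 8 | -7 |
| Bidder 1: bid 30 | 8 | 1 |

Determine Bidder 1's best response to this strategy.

bid 30

Compute Bidder 1's expected payoff for each action, taking the expectation over Bidder 2's type.
E[bid 20] = 4/5·(8) + 1/5·(-7) = 5
E[bid 30] = 4/5·(8) + 1/5·(1) = 33/5
Best response: bid 30 (33/5 is the largest).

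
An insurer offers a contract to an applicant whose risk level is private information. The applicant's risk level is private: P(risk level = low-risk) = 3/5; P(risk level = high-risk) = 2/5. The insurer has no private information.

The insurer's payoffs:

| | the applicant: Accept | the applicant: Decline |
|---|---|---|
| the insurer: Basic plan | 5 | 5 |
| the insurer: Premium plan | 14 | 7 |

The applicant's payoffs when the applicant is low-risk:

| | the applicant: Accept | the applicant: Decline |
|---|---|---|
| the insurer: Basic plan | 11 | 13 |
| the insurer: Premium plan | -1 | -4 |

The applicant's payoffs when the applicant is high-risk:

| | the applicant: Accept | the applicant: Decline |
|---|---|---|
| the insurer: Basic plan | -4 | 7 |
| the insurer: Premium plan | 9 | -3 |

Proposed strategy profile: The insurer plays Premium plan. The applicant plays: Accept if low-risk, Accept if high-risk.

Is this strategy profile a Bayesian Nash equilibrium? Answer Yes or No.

Yes

A profile is a BNE iff every type of every player is best-responding given beliefs about the other side.
The insurer plays Premium plan: E[Premium plan] = 3/5·(14) + 2/5·(14) = 14; E[Basic plan] = 5. Best-responding. ✓
The applicant (risk level low-risk), facing Premium plan: Accept gives -1, Decline gives -4. Proposed Accept is best. ✓
The applicant (risk level high-risk), facing Premium plan: Accept gives 9, Decline gives -3. Proposed Accept is best. ✓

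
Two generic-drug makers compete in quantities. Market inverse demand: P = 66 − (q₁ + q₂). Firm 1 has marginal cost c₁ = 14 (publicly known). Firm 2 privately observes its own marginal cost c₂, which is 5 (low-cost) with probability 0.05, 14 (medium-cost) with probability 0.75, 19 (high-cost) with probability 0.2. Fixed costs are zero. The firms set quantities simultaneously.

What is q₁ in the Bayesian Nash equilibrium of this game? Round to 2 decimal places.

Type-c best response for Firm 2: q₂(c) = (66 − c)/2 − q₁/2.
Firm 1 maximizes expected profit; its first-order condition is 66 − 2q₁ − E[q₂] − 14 = 0.
Substituting E[q₂] and solving: E[c₂] = 14.55, so q₁ = (66 − 2·14 + 14.55)/3 = 17.5167.

17.52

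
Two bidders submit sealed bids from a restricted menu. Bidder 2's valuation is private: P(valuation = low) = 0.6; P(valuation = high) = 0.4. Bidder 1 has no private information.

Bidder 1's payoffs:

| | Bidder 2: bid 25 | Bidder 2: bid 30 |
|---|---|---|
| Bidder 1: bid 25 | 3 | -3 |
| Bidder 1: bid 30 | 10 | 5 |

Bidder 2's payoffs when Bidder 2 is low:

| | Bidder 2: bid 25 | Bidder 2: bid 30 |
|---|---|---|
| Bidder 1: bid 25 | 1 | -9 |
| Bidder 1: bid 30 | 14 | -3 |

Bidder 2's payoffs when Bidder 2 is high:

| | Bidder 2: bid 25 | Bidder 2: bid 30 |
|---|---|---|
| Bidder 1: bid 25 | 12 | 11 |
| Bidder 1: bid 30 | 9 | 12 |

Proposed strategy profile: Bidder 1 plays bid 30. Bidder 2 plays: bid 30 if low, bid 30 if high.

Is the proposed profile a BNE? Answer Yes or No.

No

Bidder 1 plays bid 30: E[bid 30] = 0.6·(5) + 0.4·(5) = 5; E[bid 25] = -3. Best-responding. ✓
Bidder 2 (valuation low), facing bid 30: bid 25 gives 14, bid 30 gives -3. Proposed bid 30 is not best — profitable deviation exists. ✗
Bidder 2 (valuation high), facing bid 30: bid 25 gives 9, bid 30 gives 12. Proposed bid 30 is best. ✓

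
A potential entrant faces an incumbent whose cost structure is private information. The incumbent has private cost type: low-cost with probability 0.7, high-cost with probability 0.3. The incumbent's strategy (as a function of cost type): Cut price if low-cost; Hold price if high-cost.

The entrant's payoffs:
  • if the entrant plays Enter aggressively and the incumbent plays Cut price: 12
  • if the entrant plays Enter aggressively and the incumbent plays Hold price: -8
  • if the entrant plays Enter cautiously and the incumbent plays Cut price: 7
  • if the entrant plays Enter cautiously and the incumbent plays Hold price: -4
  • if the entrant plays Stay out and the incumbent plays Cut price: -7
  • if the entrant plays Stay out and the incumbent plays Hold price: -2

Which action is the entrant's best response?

E[Enter aggressively] = 0.7·(12) + 0.3·(-8) = 6
E[Enter cautiously] = 0.7·(7) + 0.3·(-4) = 3.7
E[Stay out] = 0.7·(-7) + 0.3·(-2) = -5.5
Best response: Enter aggressively (6 is the largest).

Enter aggressively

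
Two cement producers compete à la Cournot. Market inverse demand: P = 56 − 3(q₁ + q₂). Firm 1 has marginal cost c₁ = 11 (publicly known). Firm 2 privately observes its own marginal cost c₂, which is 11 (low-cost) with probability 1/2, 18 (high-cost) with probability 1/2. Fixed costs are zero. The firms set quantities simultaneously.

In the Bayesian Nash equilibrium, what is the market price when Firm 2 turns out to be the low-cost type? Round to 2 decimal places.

25.42

Firm 2 with cost c maximizes (56 − 3(q₁+q₂) − c)·q₂, giving q₂(c) = (56 − c − 3q₁)/6.
E[c₂] = 1/2·11 + 1/2·18 = 14.5
Firm 1's FOC against E[q₂] yields q₁ = (56 − 2·11 + E[c₂])/9 = (56 − 22 + 14.5)/9 = 5.38889.
q₂(low-cost) = 4.80556, so P = 56 − 3·(5.38889 + 4.80556) = 25.4167.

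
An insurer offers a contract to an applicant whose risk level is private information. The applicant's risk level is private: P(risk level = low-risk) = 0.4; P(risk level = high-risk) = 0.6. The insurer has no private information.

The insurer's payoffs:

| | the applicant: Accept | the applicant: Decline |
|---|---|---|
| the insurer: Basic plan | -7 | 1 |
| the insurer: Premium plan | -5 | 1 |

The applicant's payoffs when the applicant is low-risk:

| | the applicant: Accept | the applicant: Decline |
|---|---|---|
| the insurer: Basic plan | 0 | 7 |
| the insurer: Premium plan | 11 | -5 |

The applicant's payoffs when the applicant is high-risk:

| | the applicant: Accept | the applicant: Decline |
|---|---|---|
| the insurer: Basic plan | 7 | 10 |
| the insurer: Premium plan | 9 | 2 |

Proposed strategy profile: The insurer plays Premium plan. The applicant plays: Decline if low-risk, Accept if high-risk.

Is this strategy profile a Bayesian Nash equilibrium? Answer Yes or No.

No

The insurer plays Premium plan: E[Premium plan] = 0.4·(1) + 0.6·(-5) = -2.6; E[Basic plan] = -3.8. Best-responding. ✓
The applicant (risk level low-risk), facing Premium plan: Accept gives 11, Decline gives -5. Proposed Decline is not best — profitable deviation exists. ✗
The applicant (risk level high-risk), facing Premium plan: Accept gives 9, Decline gives 2. Proposed Accept is best. ✓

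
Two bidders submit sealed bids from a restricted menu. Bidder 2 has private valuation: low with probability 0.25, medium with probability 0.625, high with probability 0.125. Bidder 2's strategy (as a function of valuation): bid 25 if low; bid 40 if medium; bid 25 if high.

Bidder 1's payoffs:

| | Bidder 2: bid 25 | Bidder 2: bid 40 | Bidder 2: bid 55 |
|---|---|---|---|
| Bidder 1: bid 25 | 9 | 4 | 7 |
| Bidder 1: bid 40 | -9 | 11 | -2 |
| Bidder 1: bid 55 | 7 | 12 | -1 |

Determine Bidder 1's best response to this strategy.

bid 55

E[bid 25] = 0.25·(9) + 0.625·(4) + 0.125·(9) = 5.875
E[bid 40] = 0.25·(-9) + 0.625·(11) + 0.125·(-9) = 3.5
E[bid 55] = 0.25·(7) + 0.625·(12) + 0.125·(7) = 10.125
Best response: bid 55 (10.125 is the largest).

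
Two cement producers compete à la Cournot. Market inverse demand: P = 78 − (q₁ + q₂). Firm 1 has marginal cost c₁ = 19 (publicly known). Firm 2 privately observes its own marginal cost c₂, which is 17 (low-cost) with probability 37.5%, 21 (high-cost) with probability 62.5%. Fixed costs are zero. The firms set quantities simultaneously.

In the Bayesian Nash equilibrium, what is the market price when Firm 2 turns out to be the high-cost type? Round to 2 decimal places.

39.58

Firm 2 with cost c maximizes (78 − (q₁+q₂) − c)·q₂, giving q₂(c) = (78 − c − q₁)/2.
E[c₂] = 0.375·17 + 0.625·21 = 19.5
Firm 1's FOC against E[q₂] yields q₁ = (78 − 2·19 + E[c₂])/3 = (78 − 38 + 19.5)/3 = 19.8333.
q₂(high-cost) = 18.5833, so P = 78 − (19.8333 + 18.5833) = 39.5833.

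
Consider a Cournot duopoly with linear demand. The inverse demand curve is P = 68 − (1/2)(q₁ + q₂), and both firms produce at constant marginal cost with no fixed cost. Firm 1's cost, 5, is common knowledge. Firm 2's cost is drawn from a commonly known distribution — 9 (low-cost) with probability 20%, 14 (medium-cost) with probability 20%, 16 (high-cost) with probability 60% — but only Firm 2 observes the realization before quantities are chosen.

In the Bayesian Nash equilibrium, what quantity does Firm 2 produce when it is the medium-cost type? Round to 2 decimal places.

29.93

Type-c best response for Firm 2: q₂(c) = (68 − c) − q₁/2.
Firm 1 maximizes expected profit; its first-order condition is 68 − q₁ − (1/2)E[q₂] − 5 = 0.
Substituting E[q₂] and solving: E[c₂] = 14.2, so q₁ = (68 − 2·5 + 14.2)/(3/2) = 48.1333.
q₂(medium-cost) = (68 − 14 − (1/2)·48.1333) = 29.9333.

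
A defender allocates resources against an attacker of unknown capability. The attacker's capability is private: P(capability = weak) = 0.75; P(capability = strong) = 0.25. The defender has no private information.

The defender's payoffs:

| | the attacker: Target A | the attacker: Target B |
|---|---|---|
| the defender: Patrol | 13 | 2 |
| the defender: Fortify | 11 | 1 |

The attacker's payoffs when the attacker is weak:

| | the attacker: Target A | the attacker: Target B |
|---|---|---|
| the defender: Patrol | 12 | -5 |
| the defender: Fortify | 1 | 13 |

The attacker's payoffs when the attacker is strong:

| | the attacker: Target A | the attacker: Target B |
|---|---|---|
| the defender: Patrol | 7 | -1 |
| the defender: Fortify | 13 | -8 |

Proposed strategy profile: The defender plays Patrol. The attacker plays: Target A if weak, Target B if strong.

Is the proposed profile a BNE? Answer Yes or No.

No

The defender plays Patrol: E[Patrol] = 0.75·(13) + 0.25·(2) = 10.25; E[Fortify] = 8.5. Best-responding. ✓
The attacker (capability weak), facing Patrol: Target A gives 12, Target B gives -5. Proposed Target A is best. ✓
The attacker (capability strong), facing Patrol: Target A gives 7, Target B gives -1. Proposed Target B is not best — profitable deviation exists. ✗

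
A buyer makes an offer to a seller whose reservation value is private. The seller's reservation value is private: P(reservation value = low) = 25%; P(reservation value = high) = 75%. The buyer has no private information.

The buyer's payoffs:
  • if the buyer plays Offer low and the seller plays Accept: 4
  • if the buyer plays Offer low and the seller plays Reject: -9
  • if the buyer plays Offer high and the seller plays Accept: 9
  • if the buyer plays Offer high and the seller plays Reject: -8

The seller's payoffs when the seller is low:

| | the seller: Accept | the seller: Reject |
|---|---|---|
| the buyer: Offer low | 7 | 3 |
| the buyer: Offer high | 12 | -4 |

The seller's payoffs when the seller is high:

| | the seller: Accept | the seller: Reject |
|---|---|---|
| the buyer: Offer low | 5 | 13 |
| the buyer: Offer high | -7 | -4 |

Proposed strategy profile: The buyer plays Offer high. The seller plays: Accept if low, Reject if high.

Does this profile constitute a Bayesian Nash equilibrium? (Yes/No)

Yes

The buyer plays Offer high: E[Offer high] = 0.25·(9) + 0.75·(-8) = -3.75; E[Offer low] = -5.75. Best-responding. ✓
The seller (reservation value low), facing Offer high: Accept gives 12, Reject gives -4. Proposed Accept is best. ✓
The seller (reservation value high), facing Offer high: Accept gives -7, Reject gives -4. Proposed Reject is best. ✓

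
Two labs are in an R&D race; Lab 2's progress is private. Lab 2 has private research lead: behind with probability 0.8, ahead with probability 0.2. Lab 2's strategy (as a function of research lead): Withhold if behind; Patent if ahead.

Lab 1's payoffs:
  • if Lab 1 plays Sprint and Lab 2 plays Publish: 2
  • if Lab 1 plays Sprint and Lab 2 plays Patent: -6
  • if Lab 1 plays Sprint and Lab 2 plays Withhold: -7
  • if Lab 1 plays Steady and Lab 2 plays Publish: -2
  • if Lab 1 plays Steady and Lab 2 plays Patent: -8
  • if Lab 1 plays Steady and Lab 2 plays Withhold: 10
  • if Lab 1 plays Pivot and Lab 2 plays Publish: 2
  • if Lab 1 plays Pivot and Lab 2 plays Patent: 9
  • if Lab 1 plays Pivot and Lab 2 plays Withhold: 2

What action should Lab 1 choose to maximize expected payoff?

E[Sprint] = 0.8·(-7) + 0.2·(-6) = -6.8
E[Steady] = 0.8·(10) + 0.2·(-8) = 6.4
E[Pivot] = 0.8·(2) + 0.2·(9) = 3.4
Best response: Steady (6.4 is the largest).

Steady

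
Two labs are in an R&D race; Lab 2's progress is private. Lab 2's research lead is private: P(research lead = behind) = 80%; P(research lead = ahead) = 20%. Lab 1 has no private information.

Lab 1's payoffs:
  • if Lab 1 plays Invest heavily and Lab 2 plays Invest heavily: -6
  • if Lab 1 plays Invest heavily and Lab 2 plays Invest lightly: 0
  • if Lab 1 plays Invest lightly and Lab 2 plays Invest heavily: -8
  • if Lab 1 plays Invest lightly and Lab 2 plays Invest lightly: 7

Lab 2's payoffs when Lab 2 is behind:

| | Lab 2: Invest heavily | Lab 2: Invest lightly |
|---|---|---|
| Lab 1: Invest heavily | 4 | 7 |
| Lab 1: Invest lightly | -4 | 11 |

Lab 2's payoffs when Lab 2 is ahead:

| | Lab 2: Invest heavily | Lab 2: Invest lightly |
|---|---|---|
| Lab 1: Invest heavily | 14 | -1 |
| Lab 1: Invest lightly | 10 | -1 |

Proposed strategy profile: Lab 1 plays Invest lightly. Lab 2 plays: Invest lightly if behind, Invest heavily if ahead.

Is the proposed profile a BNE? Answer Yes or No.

Yes

A profile is a BNE iff every type of every player is best-responding given beliefs about the other side.
Lab 1 plays Invest lightly: E[Invest lightly] = 0.8·(7) + 0.2·(-8) = 4; E[Invest heavily] = -1.2. Best-responding. ✓
Lab 2 (research lead behind), facing Invest lightly: Invest heavily gives -4, Invest lightly gives 11. Proposed Invest lightly is best. ✓
Lab 2 (research lead ahead), facing Invest lightly: Invest heavily gives 10, Invest lightly gives -1. Proposed Invest heavily is best. ✓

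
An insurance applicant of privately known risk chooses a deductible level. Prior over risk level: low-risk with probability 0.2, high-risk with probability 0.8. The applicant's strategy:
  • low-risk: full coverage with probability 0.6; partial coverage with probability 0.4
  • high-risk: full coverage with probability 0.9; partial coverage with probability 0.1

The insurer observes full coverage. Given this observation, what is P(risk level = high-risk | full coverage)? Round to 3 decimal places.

0.857

Apply Bayes' rule using the sender's strategy as the likelihood.
P(full coverage) = 0.2·0.6 + 0.8·0.9 = 0.84
P(high-risk | full coverage) = (0.8·0.9) / 0.84 = 0.72 / 0.84 = 0.857143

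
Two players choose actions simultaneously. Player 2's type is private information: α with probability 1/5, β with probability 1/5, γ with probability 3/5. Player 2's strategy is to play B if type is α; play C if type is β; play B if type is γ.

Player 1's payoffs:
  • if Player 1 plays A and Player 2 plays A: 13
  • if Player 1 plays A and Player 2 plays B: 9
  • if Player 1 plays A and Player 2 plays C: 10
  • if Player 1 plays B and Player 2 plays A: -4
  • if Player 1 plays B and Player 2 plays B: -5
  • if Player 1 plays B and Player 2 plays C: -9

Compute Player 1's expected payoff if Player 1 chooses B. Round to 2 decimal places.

-5.80

Take the expectation over Player 2's type, weighting each type's action by its prior probability.
E[B] = 1/5·(-5) + 1/5·(-9) + 3/5·(-5) = (-1) + (-9/5) + (-3) = -29/5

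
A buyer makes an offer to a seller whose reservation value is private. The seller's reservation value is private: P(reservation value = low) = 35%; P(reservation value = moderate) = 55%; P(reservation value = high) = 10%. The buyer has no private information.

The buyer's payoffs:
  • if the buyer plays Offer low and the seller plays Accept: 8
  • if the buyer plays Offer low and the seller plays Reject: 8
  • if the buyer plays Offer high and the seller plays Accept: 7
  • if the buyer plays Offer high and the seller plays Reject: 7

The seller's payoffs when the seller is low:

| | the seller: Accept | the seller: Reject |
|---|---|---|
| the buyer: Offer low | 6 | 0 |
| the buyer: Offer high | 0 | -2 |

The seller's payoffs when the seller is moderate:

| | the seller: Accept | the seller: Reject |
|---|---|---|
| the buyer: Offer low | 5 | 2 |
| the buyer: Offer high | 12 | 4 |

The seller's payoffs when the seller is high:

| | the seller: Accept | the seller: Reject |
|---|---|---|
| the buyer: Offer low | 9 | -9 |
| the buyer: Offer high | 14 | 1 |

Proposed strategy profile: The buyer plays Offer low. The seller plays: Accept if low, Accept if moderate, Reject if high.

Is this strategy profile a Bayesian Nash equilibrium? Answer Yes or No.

A profile is a BNE iff every type of every player is best-responding given beliefs about the other side.
The buyer plays Offer low: E[Offer low] = 0.35·(8) + 0.55·(8) + 0.1·(8) = 8; E[Offer high] = 7. Best-responding. ✓
The seller (reservation value low), facing Offer low: Accept gives 6, Reject gives 0. Proposed Accept is best. ✓
The seller (reservation value moderate), facing Offer low: Accept gives 5, Reject gives 2. Proposed Accept is best. ✓
The seller (reservation value high), facing Offer low: Accept gives 9, Reject gives -9. Proposed Reject is not best — profitable deviation exists. ✗

No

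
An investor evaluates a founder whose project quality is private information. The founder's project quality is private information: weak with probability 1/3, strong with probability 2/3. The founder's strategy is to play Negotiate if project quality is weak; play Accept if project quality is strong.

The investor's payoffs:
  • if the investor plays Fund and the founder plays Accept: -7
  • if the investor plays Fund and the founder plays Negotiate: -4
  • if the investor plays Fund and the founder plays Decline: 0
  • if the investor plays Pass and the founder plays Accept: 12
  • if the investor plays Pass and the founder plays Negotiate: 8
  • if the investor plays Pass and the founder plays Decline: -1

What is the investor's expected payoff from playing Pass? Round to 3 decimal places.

10.667

Take the expectation over the founder's project quality, weighting each type's action by its prior probability.
E[Pass] = 1/3·8 + 2/3·12 = 8/3 + 8 = 32/3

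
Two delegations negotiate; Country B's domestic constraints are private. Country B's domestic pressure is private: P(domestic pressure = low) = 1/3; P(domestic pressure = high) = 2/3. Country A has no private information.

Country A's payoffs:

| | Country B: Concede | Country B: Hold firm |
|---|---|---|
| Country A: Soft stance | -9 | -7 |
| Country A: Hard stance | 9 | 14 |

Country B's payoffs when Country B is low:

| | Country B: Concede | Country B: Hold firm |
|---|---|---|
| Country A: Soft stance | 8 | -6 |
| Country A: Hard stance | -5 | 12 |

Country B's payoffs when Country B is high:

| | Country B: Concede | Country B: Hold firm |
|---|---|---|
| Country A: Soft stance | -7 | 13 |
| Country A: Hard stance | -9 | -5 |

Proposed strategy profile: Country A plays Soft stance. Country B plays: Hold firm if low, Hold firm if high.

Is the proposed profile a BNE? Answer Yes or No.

No

Country A plays Soft stance: E[Soft stance] = 1/3·(-7) + 2/3·(-7) = -7; E[Hard stance] = 14. Not best-responding. ✗
Country B (domestic pressure low), facing Soft stance: Concede gives 8, Hold firm gives -6. Proposed Hold firm is not best — profitable deviation exists. ✗
Country B (domestic pressure high), facing Soft stance: Concede gives -7, Hold firm gives 13. Proposed Hold firm is best. ✓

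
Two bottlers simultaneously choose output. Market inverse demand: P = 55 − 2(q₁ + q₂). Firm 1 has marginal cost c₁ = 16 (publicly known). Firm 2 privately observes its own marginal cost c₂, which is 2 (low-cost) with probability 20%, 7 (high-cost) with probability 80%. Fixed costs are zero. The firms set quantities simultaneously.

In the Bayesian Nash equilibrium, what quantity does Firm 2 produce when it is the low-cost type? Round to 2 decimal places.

Each type of Firm 2 best-responds to q₁; Firm 1 best-responds to the expected q₂ over Firm 2's types.
Firm 2 with cost c maximizes (55 − 2(q₁+q₂) − c)·q₂, giving q₂(c) = (55 − c − 2q₁)/4.
E[c₂] = 0.2·2 + 0.8·7 = 6
Firm 1's FOC against E[q₂] yields q₁ = (55 − 2·16 + E[c₂])/6 = (55 − 32 + 6)/6 = 4.83333.
q₂(low-cost) = (55 − 2 − 2·4.83333)/4 = 10.8333.

10.83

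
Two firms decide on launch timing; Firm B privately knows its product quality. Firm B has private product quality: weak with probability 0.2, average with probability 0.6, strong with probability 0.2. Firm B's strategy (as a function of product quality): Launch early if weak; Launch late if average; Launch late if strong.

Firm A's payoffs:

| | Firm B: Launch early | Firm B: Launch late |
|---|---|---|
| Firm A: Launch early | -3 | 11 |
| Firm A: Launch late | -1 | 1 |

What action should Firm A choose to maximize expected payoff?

E[Launch early] = 0.2·(-3) + 0.6·(11) + 0.2·(11) = 8.2
E[Launch late] = 0.2·(-1) + 0.6·(1) + 0.2·(1) = 0.6
Best response: Launch early (8.2 is the largest).

Launch early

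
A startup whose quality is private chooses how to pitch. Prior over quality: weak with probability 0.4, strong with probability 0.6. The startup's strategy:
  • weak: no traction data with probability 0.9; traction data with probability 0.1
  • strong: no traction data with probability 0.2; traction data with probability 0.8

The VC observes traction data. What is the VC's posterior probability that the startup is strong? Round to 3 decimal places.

0.923

P(traction data) = 0.4·0.1 + 0.6·0.8 = 0.52
P(strong | traction data) = (0.6·0.8) / 0.52 = 0.48 / 0.52 = 0.923077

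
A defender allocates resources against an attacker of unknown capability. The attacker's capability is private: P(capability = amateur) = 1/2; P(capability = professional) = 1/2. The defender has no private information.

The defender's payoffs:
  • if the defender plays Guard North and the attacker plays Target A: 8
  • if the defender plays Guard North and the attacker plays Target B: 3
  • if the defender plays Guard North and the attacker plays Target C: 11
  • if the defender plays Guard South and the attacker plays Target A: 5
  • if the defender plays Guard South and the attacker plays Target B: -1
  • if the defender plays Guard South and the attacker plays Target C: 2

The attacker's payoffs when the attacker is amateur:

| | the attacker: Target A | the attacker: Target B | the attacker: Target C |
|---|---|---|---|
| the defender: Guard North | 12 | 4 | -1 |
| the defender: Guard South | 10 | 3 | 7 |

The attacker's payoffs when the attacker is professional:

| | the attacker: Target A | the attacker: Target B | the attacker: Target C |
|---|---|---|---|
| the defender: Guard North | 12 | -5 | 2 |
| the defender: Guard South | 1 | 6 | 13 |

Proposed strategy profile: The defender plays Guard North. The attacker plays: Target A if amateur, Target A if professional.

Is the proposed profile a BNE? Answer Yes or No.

A profile is a BNE iff every type of every player is best-responding given beliefs about the other side.
The defender plays Guard North: E[Guard North] = 1/2·(8) + 1/2·(8) = 8; E[Guard South] = 5. Best-responding. ✓
The attacker (capability amateur), facing Guard North: Target A gives 12, Target B gives 4, Target C gives -1. Proposed Target A is best. ✓
The attacker (capability professional), facing Guard North: Target A gives 12, Target B gives -5, Target C gives 2. Proposed Target A is best. ✓

Yes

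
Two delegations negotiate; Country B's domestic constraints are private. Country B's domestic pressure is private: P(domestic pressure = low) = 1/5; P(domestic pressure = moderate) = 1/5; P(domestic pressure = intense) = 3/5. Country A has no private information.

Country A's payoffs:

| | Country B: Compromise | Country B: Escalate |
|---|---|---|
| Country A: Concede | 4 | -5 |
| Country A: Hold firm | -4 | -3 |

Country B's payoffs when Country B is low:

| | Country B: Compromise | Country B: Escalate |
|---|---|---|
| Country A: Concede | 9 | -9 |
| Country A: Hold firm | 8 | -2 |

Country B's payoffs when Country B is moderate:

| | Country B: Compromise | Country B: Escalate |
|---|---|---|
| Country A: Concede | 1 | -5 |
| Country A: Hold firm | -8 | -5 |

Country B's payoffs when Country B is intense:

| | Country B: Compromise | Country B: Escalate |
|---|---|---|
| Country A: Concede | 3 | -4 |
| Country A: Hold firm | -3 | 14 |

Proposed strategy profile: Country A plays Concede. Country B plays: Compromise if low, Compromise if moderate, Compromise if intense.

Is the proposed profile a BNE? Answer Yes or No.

Country A plays Concede: E[Concede] = 1/5·(4) + 1/5·(4) + 3/5·(4) = 4; E[Hold firm] = -4. Best-responding. ✓
Country B (domestic pressure low), facing Concede: Compromise gives 9, Escalate gives -9. Proposed Compromise is best. ✓
Country B (domestic pressure moderate), facing Concede: Compromise gives 1, Escalate gives -5. Proposed Compromise is best. ✓
Country B (domestic pressure intense), facing Concede: Compromise gives 3, Escalate gives -4. Proposed Compromise is best. ✓

Yes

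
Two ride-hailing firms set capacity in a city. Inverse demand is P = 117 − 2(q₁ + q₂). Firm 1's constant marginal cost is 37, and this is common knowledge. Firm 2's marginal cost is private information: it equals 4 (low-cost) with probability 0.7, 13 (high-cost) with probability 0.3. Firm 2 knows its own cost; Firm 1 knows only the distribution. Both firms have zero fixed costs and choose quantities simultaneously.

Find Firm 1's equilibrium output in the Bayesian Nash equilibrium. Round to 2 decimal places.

8.28

Each type of Firm 2 best-responds to q₁; Firm 1 best-responds to the expected q₂ over Firm 2's types.
Firm 2 with cost c maximizes (117 − 2(q₁+q₂) − c)·q₂, giving q₂(c) = (117 − c − 2q₁)/4.
E[c₂] = 0.7·4 + 0.3·13 = 6.7
Firm 1's FOC against E[q₂] yields q₁ = (117 − 2·37 + E[c₂])/6 = (117 − 74 + 6.7)/6 = 8.28333.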